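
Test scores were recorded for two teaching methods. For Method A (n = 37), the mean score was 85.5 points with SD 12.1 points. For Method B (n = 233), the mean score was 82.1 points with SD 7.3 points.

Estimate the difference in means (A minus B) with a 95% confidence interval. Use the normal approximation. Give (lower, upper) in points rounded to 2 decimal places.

SE₁ = s₁/√n₁ = 12.1/√37 = 1.9892; SE₂ = 7.3/√233 = 0.4782.
Independent samples, unequal variances: SE_diff = √(SE₁² + SE₂²) = √(3.95691664 + 0.22867524) = 2.0459.
z* = 1.960, so margin of error = 1.960 × 2.0459 = 4.0100.
Difference in means = 85.5 − 82.1 = 3.4000.
3.4000 ± 4.0100 → (-0.61, 7.41).

(-0.61, 7.41)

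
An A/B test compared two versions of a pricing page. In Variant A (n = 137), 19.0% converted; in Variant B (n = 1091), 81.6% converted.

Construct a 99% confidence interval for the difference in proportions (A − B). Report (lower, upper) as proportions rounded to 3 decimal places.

(-0.717, -0.535)

SE₁ = √(p̂₁(1−p̂₁)/n₁) = √(0.1900·0.8100/137) = 0.03352; SE₂ = √(0.8160·0.1840/1091) = 0.01173.
Independent samples: SE of the difference = √(SE₁² + SE₂²) = √(0.0011235904 + 0.0001375929) = 0.03551.
z* for 99% confidence is 2.576, so the margin of error is 2.576 × 0.03551 = 0.09147.
Point estimate p̂₁ − p̂₂ = 0.1900 − 0.8160 = -0.6260.
-0.6260 ± 0.09147 → (-0.717, -0.535).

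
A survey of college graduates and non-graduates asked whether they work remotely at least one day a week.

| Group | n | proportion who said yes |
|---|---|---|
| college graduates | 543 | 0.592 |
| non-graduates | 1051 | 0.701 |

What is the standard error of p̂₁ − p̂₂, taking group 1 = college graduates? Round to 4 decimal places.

Each SE is √(p̂(1−p̂)/n): √(0.5920·0.4080/543) = 0.02109 and √(0.7010·0.2990/1051) = 0.01412.
SE(p̂₁ − p̂₂) = √(SE₁² + SE₂²) = √(0.0004447881 + 0.0001993744) = 0.02538, since the two samples are independent.

0.0254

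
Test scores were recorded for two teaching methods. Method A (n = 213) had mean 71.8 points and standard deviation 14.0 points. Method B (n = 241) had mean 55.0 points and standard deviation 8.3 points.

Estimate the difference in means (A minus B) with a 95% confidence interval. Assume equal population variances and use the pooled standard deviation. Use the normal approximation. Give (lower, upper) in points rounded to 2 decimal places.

s_p = √[((n₁−1)s₁² + (n₂−1)s₂²)/(n₁+n₂−2)] = √[(212·14.0² + 240·8.3²)/452] = 11.3361.
SE = 11.3361·√(1/213 + 1/241) = 1.0661.
With z* = 1.960, margin = 1.960 × 1.0661 = 2.0896.
x̄₁ − x̄₂ = 71.8 − 55.0 = 16.8000; interval 16.8000 ± 2.0896 = (14.71, 18.89).

(14.71, 18.89)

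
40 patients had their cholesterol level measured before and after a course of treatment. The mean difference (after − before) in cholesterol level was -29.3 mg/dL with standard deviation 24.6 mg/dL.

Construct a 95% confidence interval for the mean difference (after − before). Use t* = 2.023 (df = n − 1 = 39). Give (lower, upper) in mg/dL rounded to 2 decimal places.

(-37.17, -21.43)

Paired design: SE = s_d/√n = 24.6/√40 = 3.8896.
t* = 2.023; margin of error = 2.023 × 3.8896 = 7.8687.
-29.3 ± 7.8687 → (-37.17, -21.43).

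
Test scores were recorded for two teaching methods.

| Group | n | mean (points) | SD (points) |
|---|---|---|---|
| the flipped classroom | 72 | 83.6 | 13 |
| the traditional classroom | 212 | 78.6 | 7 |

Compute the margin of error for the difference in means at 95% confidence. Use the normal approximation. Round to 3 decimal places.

Per-group SEs: s₁/√n₁ = 13/√72 = 1.5321, s₂/√n₂ = 7/√212 = 0.4808.
Unpooled SE of the difference: √(2.34733041 + 0.23116864) = 1.6058.
Margin of error = z* · SE = 1.960 × 1.6058 = 3.1474.

3.147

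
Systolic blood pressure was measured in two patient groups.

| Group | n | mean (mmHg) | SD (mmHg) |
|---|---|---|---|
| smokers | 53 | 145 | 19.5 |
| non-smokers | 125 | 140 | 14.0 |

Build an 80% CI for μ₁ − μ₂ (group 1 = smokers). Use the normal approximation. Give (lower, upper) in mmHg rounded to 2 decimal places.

Standard errors of each mean: 19.5/√53 = 2.6785 and 14.0/√125 = 1.2522.
SE(x̄₁ − x̄₂) = √(2.6785² + 1.2522²) = 2.9567 for independent samples with unequal variances.
With z* = 1.282, the margin is 1.282 × 2.9567 = 3.7905.
x̄₁ − x̄₂ = 145 − 140 = 5.0000; the interval is 5.0000 ± 3.7905 = (1.21, 8.79).

(1.21, 8.79)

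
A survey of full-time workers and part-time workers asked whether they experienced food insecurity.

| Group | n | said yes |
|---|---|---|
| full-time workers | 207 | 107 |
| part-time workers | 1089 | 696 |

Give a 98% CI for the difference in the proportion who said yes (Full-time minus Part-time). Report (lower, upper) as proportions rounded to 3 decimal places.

(-0.210, -0.035)

First, p̂₁ = 107/207 = 0.5169; p̂₂ = 696/1089 = 0.6391.
The two standard errors are √(0.5169×0.4831/207) = 0.03473 and √(0.6391×0.3609/1089) = 0.01455.
Because the samples are independent, SE_diff = √(0.03473² + 0.01455²) = 0.03765.
Using z* = 2.326 for 98%, ME = 2.326 × 0.03765 = 0.08757.
p̂₁ − p̂₂ = -0.1222; interval -0.1222 ± 0.08757 gives (-0.210, -0.035).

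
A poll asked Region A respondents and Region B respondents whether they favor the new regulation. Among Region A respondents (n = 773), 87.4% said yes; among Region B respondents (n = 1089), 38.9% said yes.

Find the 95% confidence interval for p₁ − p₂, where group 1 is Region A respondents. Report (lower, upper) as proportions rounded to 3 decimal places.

(0.448, 0.522)

SE₁ = √(p̂₁(1−p̂₁)/n₁) = √(0.8740·0.1260/773) = 0.01194; SE₂ = √(0.3890·0.6110/1089) = 0.01477.
Independent samples: SE of the difference = √(SE₁² + SE₂²) = √(0.0001425636 + 0.0002181529) = 0.01899.
z* for 95% confidence is 1.960, so the margin of error is 1.960 × 0.01899 = 0.03722.
Point estimate p̂₁ − p̂₂ = 0.8740 − 0.3890 = 0.4850.
0.4850 ± 0.03722 → (0.448, 0.522).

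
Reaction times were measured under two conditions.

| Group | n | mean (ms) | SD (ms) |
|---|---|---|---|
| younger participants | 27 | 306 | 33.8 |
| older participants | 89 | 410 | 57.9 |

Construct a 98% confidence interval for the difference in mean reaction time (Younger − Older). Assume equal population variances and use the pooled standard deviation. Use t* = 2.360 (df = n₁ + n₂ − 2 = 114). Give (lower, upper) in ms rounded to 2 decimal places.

s_p = √[((n₁−1)s₁² + (n₂−1)s₂²)/(n₁+n₂−2)] = √[(26·33.8² + 88·57.9²)/114] = 53.3702.
SE = 53.3702·√(1/27 + 1/89) = 11.7260.
With t* = 2.360, margin = 2.360 × 11.7260 = 27.6734.
x̄₁ − x̄₂ = 306 − 410 = -104.0000; interval -104.0000 ± 27.6734 = (-131.67, -76.33).

(-131.67, -76.33)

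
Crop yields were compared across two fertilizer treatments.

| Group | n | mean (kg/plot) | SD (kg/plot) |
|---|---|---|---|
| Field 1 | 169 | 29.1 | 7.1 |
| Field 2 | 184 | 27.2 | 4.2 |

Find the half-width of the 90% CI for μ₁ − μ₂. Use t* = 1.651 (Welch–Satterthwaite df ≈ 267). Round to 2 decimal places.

Per-group SEs: s₁/√n₁ = 7.1/√169 = 0.5462, s₂/√n₂ = 4.2/√184 = 0.3096.
Unpooled SE of the difference: √(0.29833444 + 0.09585216) = 0.6278.
Margin of error = t* · SE = 1.651 × 0.6278 = 1.0365.

1.04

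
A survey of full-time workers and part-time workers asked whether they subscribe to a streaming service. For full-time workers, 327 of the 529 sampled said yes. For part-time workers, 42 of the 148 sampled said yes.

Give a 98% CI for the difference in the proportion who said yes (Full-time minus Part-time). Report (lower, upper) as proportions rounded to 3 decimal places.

(0.235, 0.434)

p̂₁ = 327/529 = 0.6181 and p̂₂ = 42/148 = 0.2838.
SE₁ = √(p̂₁(1−p̂₁)/n₁) = √(0.6181·0.3819/529) = 0.02112; SE₂ = √(0.2838·0.7162/148) = 0.03706.
Independent samples: SE of the difference = √(SE₁² + SE₂²) = √(0.0004460544 + 0.0013734436) = 0.04266.
z* for 98% confidence is 2.326, so the margin of error is 2.326 × 0.04266 = 0.09923.
Point estimate p̂₁ − p̂₂ = 0.6181 − 0.2838 = 0.3343.
0.3343 ± 0.09923 → (0.235, 0.434).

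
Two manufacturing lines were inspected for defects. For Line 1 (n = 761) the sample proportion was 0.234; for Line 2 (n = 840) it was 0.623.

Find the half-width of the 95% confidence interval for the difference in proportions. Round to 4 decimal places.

SE₁ = √(p̂₁(1−p̂₁)/n₁) = √(0.2340·0.7660/761) = 0.01535; SE₂ = √(0.6230·0.3770/840) = 0.01672.
Independent samples: SE of the difference = √(SE₁² + SE₂²) = √(0.0002356225 + 0.0002795584) = 0.02270.
z* for 95% confidence is 1.960, so the margin of error is 1.960 × 0.02270 = 0.04449.

0.0445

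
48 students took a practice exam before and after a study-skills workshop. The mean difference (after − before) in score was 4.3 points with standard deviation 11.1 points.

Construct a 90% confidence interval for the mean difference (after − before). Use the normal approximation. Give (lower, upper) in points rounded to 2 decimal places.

(1.66, 6.94)

Paired design: SE = s_d/√n = 11.1/√48 = 1.6021.
z* = 1.645; margin of error = 1.645 × 1.6021 = 2.6355.
4.3 ± 2.6355 → (1.66, 6.94).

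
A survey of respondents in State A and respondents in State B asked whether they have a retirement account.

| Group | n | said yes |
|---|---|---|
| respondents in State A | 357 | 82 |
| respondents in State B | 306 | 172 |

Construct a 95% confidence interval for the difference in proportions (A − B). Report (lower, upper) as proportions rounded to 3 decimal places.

Sample proportions: 82/357 = 0.2297, 172/306 = 0.5621.
Each SE is √(p̂(1−p̂)/n): √(0.2297·0.7703/357) = 0.02226 and √(0.5621·0.4379/306) = 0.02836.
SE(p̂₁ − p̂₂) = √(SE₁² + SE₂²) = √(0.0004955076 + 0.0008042896) = 0.03605, since the two samples are independent.
At 95% confidence z* = 1.960; margin = 1.960 × 0.03605 = 0.07066.
The difference is 0.2297 − 0.5621 = -0.3324, so the interval is -0.3324 ± 0.07066 = (-0.403, -0.262).

(-0.403, -0.262)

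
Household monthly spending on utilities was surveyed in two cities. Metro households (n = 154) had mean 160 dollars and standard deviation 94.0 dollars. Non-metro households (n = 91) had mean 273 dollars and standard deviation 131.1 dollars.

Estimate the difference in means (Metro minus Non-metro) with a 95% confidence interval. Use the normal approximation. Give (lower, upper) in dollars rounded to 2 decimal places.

(-143.76, -82.24)

Standard errors of each mean: 94.0/√154 = 7.5747 and 131.1/√91 = 13.7430.
SE(x̄₁ − x̄₂) = √(7.5747² + 13.7430²) = 15.6922 for independent samples with unequal variances.
With z* = 1.960, the margin is 1.960 × 15.6922 = 30.7567.
x̄₁ − x̄₂ = 160 − 273 = -113.0000; the interval is -113.0000 ± 30.7567 = (-143.76, -82.24).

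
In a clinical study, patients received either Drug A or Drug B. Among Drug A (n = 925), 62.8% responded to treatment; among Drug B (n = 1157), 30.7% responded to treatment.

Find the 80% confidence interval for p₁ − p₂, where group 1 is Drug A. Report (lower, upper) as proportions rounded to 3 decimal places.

SE₁ = √(p̂₁(1−p̂₁)/n₁) = √(0.6280·0.3720/925) = 0.01589; SE₂ = √(0.3070·0.6930/1157) = 0.01356.
Independent samples: SE of the difference = √(SE₁² + SE₂²) = √(0.0002524921 + 0.0001838736) = 0.02089.
z* for 80% confidence is 1.282, so the margin of error is 1.282 × 0.02089 = 0.02678.
Point estimate p̂₁ − p̂₂ = 0.6280 − 0.3070 = 0.3210.
0.3210 ± 0.02678 → (0.294, 0.348).

(0.294, 0.348)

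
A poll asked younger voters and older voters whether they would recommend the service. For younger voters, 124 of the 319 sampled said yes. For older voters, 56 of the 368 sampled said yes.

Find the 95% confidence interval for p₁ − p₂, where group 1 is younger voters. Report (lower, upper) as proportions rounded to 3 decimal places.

(0.172, 0.301)

p̂₁ = 124/319 = 0.3887 and p̂₂ = 56/368 = 0.1522.
SE₁ = √(p̂₁(1−p̂₁)/n₁) = √(0.3887·0.6113/319) = 0.02729; SE₂ = √(0.1522·0.8478/368) = 0.01873.
Independent samples: SE of the difference = √(SE₁² + SE₂²) = √(0.0007447441 + 0.0003508129) = 0.03310.
z* for 95% confidence is 1.960, so the margin of error is 1.960 × 0.03310 = 0.06488.
Point estimate p̂₁ − p̂₂ = 0.3887 − 0.1522 = 0.2365.
0.2365 ± 0.06488 → (0.172, 0.301).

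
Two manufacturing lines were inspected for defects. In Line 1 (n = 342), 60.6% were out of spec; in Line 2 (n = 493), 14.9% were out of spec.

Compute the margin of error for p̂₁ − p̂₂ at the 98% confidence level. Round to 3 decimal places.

Each SE is √(p̂(1−p̂)/n): √(0.6060·0.3940/342) = 0.02642 and √(0.1490·0.8510/493) = 0.01604.
SE(p̂₁ − p̂₂) = √(SE₁² + SE₂²) = √(0.0006980164 + 0.0002572816) = 0.03091, since the two samples are independent.
At 98% confidence z* = 2.326; margin = 2.326 × 0.03091 = 0.07190.

0.072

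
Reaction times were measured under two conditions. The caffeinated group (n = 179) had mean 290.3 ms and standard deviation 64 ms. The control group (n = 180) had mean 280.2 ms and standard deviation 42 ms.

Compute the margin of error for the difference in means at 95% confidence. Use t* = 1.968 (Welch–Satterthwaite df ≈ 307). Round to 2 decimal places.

Standard errors of each mean: 64/√179 = 4.7836 and 42/√180 = 3.1305.
SE(x̄₁ − x̄₂) = √(4.7836² + 3.1305²) = 5.7169 for independent samples with unequal variances.
With t* = 1.968, the margin is 1.968 × 5.7169 = 11.2509.

11.25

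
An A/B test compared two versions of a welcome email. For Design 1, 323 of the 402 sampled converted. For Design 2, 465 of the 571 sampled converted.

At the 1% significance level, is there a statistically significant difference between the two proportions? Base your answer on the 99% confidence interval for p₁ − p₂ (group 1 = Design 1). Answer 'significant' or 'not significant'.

p̂₁ = 323/402 = 0.8035 and p̂₂ = 465/571 = 0.8144.
SE₁ = √(p̂₁(1−p̂₁)/n₁) = √(0.8035·0.1965/402) = 0.01982; SE₂ = √(0.8144·0.1856/571) = 0.01627.
Independent samples: SE of the difference = √(SE₁² + SE₂²) = √(0.0003928324 + 0.0002647129) = 0.02564.
z* for 99% confidence is 2.576, so the margin of error is 2.576 × 0.02564 = 0.06605.
Point estimate p̂₁ − p̂₂ = 0.8035 − 0.8144 = -0.0109.
-0.0109 ± 0.06605 → (-0.07695, 0.05515).
The interval (-0.07695, 0.05515) contains 0, so the difference is not significant.

not significant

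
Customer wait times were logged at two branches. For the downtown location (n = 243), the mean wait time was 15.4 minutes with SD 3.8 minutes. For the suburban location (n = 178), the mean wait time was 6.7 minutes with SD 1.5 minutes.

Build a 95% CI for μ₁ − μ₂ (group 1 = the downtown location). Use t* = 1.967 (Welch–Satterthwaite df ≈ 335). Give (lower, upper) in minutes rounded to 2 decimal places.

Standard errors of each mean: 3.8/√243 = 0.2438 and 1.5/√178 = 0.1124.
SE(x̄₁ − x̄₂) = √(0.2438² + 0.1124²) = 0.2685 for independent samples with unequal variances.
With t* = 1.967, the margin is 1.967 × 0.2685 = 0.5281.
x̄₁ − x̄₂ = 15.4 − 6.7 = 8.7000; the interval is 8.7000 ± 0.5281 = (8.17, 9.23).

(8.17, 9.23)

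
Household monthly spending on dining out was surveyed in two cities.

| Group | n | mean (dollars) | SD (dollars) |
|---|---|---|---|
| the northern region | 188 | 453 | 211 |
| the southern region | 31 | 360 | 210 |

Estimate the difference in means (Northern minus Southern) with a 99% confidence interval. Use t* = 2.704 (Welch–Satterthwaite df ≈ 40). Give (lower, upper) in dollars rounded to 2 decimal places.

(-17.15, 203.15)

Standard errors of each mean: 211/√188 = 15.3888 and 210/√31 = 37.7171.
SE(x̄₁ − x̄₂) = √(15.3888² + 37.7171²) = 40.7357 for independent samples with unequal variances.
With t* = 2.704, the margin is 2.704 × 40.7357 = 110.1493.
x̄₁ − x̄₂ = 453 − 360 = 93.0000; the interval is 93.0000 ± 110.1493 = (-17.15, 203.15).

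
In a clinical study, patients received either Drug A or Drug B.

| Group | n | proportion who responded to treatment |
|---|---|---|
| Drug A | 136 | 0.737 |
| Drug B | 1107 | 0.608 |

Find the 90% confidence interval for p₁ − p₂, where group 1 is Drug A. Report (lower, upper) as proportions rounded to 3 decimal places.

(0.062, 0.196)

SE₁ = √(p̂₁(1−p̂₁)/n₁) = √(0.7370·0.2630/136) = 0.03775; SE₂ = √(0.6080·0.3920/1107) = 0.01467.
Independent samples: SE of the difference = √(SE₁² + SE₂²) = √(0.0014250625 + 0.0002152089) = 0.04050.
z* for 90% confidence is 1.645, so the margin of error is 1.645 × 0.04050 = 0.06662.
Point estimate p̂₁ − p̂₂ = 0.7370 − 0.6080 = 0.1290.
0.1290 ± 0.06662 → (0.062, 0.196).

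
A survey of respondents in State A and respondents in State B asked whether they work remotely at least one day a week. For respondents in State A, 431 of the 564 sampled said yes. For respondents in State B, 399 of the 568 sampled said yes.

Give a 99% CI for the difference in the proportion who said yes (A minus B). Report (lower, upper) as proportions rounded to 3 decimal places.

First, p̂₁ = 431/564 = 0.7642; p̂₂ = 399/568 = 0.7025.
The two standard errors are √(0.7642×0.2358/564) = 0.01787 and √(0.7025×0.2975/568) = 0.01918.
Because the samples are independent, SE_diff = √(0.01787² + 0.01918²) = 0.02621.
Using z* = 2.576 for 99%, ME = 2.576 × 0.02621 = 0.06752.
p̂₁ − p̂₂ = 0.0617; interval 0.0617 ± 0.06752 gives (-0.006, 0.129).

(-0.006, 0.129)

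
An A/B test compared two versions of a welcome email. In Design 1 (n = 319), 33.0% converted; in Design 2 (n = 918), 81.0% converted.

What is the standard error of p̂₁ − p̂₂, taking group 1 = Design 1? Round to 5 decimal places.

Each SE is √(p̂(1−p̂)/n): √(0.3300·0.6700/319) = 0.02633 and √(0.8100·0.1900/918) = 0.01295.
SE(p̂₁ − p̂₂) = √(SE₁² + SE₂²) = √(0.0006932689 + 0.0001677025) = 0.02934, since the two samples are independent.

0.02934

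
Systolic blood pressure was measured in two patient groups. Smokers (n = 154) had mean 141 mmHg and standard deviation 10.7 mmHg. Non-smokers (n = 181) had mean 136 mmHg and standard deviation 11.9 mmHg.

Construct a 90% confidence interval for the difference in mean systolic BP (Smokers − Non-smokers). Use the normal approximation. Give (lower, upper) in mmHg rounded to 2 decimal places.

(2.97, 7.03)

SE₁ = s₁/√n₁ = 10.7/√154 = 0.8622; SE₂ = 11.9/√181 = 0.8845.
Independent samples, unequal variances: SE_diff = √(SE₁² + SE₂²) = √(0.74338884 + 0.78234025) = 1.2352.
z* = 1.645, so margin of error = 1.645 × 1.2352 = 2.0319.
Difference in means = 141 − 136 = 5.0000.
5.0000 ± 2.0319 → (2.97, 7.03).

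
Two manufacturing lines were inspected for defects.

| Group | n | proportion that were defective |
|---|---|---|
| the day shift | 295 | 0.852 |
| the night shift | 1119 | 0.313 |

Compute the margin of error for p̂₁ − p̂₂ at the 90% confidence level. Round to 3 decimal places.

SE₁ = √(p̂₁(1−p̂₁)/n₁) = √(0.8520·0.1480/295) = 0.02067; SE₂ = √(0.3130·0.6870/1119) = 0.01386.
Independent samples: SE of the difference = √(SE₁² + SE₂²) = √(0.0004272489 + 0.0001920996) = 0.02489.
z* for 90% confidence is 1.645, so the margin of error is 1.645 × 0.02489 = 0.04094.

0.041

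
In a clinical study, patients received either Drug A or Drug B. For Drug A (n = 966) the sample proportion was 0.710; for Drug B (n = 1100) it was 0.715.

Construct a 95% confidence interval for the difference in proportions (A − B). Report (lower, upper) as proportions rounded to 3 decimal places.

The two standard errors are √(0.7100×0.2900/966) = 0.01460 and √(0.7150×0.2850/1100) = 0.01361.
Because the samples are independent, SE_diff = √(0.01460² + 0.01361²) = 0.01996.
Using z* = 1.960 for 95%, ME = 1.960 × 0.01996 = 0.03912.
p̂₁ − p̂₂ = -0.0050; interval -0.0050 ± 0.03912 gives (-0.044, 0.034).

(-0.044, 0.034)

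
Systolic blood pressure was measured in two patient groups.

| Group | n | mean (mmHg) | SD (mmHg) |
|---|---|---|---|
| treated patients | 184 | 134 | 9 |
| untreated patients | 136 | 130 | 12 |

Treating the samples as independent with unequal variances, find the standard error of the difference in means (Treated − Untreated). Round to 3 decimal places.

1.224

Per-group SEs: s₁/√n₁ = 9/√184 = 0.6635, s₂/√n₂ = 12/√136 = 1.0290.
Unpooled SE of the difference: √(0.44023225 + 1.058841) = 1.2244.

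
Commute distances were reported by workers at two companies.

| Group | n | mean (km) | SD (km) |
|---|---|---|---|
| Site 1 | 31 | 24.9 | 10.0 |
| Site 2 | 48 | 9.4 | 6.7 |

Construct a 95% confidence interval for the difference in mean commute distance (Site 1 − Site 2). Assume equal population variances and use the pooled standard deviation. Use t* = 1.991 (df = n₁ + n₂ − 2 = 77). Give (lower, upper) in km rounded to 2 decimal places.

s_p = √[((n₁−1)s₁² + (n₂−1)s₂²)/(n₁+n₂−2)] = √[(30·10.0² + 47·6.7²)/77] = 8.1463.
SE = 8.1463·√(1/31 + 1/48) = 1.8770.
With t* = 1.991, margin = 1.991 × 1.8770 = 3.7371.
x̄₁ − x̄₂ = 24.9 − 9.4 = 15.5000; interval 15.5000 ± 3.7371 = (11.76, 19.24).

(11.76, 19.24)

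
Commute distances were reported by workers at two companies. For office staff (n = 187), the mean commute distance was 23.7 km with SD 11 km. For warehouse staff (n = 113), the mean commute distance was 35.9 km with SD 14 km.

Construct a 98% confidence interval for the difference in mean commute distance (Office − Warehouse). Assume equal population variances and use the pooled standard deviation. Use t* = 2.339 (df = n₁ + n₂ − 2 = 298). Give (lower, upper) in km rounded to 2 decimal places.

(-15.60, -8.80)

Pooled variance s_p² = [186·11² + 112·14²] / (187+113−2) = 149.1879, so s_p = 12.2142.
SE_diff = s_p·√(1/n₁ + 1/n₂) = 12.2142·√(1/187 + 1/113) = 1.4553.
t* = 2.339; margin = 2.339 × 1.4553 = 3.4039.
Difference = 23.7 − 35.9 = -12.2000.
-12.2000 ± 3.4039 → (-15.60, -8.80).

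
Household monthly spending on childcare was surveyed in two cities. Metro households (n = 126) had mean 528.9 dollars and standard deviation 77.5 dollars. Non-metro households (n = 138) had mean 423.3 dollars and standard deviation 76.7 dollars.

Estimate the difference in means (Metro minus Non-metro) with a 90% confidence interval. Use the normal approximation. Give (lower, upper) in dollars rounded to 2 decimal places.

Per-group SEs: s₁/√n₁ = 77.5/√126 = 6.9042, s₂/√n₂ = 76.7/√138 = 6.5291.
Unpooled SE of the difference: √(47.66797764 + 42.62914681) = 9.5025.
Margin of error = z* · SE = 1.645 × 9.5025 = 15.6316.
x̄₁ − x̄₂ = 528.9 − 423.3 = 105.6000.
CI: 105.6000 ± 15.6316 = (89.97, 121.23).

(89.97, 121.23)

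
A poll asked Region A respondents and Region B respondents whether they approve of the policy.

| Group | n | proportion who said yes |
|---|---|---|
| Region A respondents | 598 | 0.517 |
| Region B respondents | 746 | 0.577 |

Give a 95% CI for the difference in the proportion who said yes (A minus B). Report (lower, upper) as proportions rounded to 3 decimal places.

(-0.113, -0.007)

Each SE is √(p̂(1−p̂)/n): √(0.5170·0.4830/598) = 0.02043 and √(0.5770·0.4230/746) = 0.01809.
SE(p̂₁ − p̂₂) = √(SE₁² + SE₂²) = √(0.0004173849 + 0.0003272481) = 0.02729, since the two samples are independent.
At 95% confidence z* = 1.960; margin = 1.960 × 0.02729 = 0.05349.
The difference is 0.5170 − 0.5770 = -0.0600, so the interval is -0.0600 ± 0.05349 = (-0.113, -0.007).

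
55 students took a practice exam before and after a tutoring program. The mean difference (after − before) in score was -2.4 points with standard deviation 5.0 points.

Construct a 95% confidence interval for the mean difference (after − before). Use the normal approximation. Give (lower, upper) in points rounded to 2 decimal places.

This is a matched-pairs design, so SE = s_d/√n = 5.0/√55 = 0.6742.
Margin = 1.960 × 0.6742 = 1.3214; the interval is -2.4 ± 1.3214 = (-3.72, -1.08).

(-3.72, -1.08)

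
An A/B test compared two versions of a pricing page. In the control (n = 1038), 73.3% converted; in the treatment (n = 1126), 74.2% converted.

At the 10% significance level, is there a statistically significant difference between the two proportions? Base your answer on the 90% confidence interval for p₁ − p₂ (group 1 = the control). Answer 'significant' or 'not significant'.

The two standard errors are √(0.7330×0.2670/1038) = 0.01373 and √(0.7420×0.2580/1126) = 0.01304.
Because the samples are independent, SE_diff = √(0.01373² + 0.01304²) = 0.01894.
Using z* = 1.645 for 90%, ME = 1.645 × 0.01894 = 0.03116.
p̂₁ − p̂₂ = -0.0090; interval -0.0090 ± 0.03116 gives (-0.04016, 0.02216).
The interval (-0.04016, 0.02216) contains 0, so the difference is not significant.

not significant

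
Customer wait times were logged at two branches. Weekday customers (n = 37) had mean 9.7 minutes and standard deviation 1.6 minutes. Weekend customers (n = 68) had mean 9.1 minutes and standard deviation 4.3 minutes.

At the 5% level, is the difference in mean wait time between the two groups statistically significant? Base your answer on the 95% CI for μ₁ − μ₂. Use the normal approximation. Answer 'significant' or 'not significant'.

SE₁ = s₁/√n₁ = 1.6/√37 = 0.2630; SE₂ = 4.3/√68 = 0.5215.
Independent samples, unequal variances: SE_diff = √(SE₁² + SE₂²) = √(0.069169 + 0.27196225) = 0.5841.
z* = 1.960, so margin of error = 1.960 × 0.5841 = 1.1448.
Difference in means = 9.7 − 9.1 = 0.6000.
0.6000 ± 1.1448 → (-0.5448, 1.7448).
The interval (-0.5448, 1.7448) contains 0, so the difference is not significant.

not significant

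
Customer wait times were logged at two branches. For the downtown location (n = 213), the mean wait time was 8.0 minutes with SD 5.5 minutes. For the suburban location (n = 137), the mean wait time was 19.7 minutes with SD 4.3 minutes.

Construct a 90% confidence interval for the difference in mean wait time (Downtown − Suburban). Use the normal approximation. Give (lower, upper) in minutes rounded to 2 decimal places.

SE₁ = s₁/√n₁ = 5.5/√213 = 0.3769; SE₂ = 4.3/√137 = 0.3674.
Independent samples, unequal variances: SE_diff = √(SE₁² + SE₂²) = √(0.14205361 + 0.13498276) = 0.5263.
z* = 1.645, so margin of error = 1.645 × 0.5263 = 0.8658.
Difference in means = 8.0 − 19.7 = -11.7000.
-11.7000 ± 0.8658 → (-12.57, -10.83).

(-12.57, -10.83)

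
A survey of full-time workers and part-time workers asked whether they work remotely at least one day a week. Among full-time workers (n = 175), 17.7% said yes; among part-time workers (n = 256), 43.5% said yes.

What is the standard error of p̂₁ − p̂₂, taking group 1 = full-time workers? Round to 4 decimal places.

0.0423

SE₁ = √(p̂₁(1−p̂₁)/n₁) = √(0.1770·0.8230/175) = 0.02885; SE₂ = √(0.4350·0.5650/256) = 0.03098.
Independent samples: SE of the difference = √(SE₁² + SE₂²) = √(0.0008323225 + 0.0009597604) = 0.04233.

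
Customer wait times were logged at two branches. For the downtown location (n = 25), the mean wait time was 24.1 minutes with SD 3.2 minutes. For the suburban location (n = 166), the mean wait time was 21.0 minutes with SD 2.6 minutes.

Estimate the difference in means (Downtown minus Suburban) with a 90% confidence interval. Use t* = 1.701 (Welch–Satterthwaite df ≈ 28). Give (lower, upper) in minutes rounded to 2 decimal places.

Per-group SEs: s₁/√n₁ = 3.2/√25 = 0.6400, s₂/√n₂ = 2.6/√166 = 0.2018.
Unpooled SE of the difference: √(0.4096 + 0.04072324) = 0.6711.
Margin of error = t* · SE = 1.701 × 0.6711 = 1.1415.
x̄₁ − x̄₂ = 24.1 − 21.0 = 3.1000.
CI: 3.1000 ± 1.1415 = (1.96, 4.24).

(1.96, 4.24)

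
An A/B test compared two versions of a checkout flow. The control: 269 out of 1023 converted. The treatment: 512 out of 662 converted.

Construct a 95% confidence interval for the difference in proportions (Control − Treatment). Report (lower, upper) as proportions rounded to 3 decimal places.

p̂₁ = 269/1023 = 0.2630 and p̂₂ = 512/662 = 0.7734.
SE₁ = √(p̂₁(1−p̂₁)/n₁) = √(0.2630·0.7370/1023) = 0.01376; SE₂ = √(0.7734·0.2266/662) = 0.01627.
Independent samples: SE of the difference = √(SE₁² + SE₂²) = √(0.0001893376 + 0.0002647129) = 0.02131.
z* for 95% confidence is 1.960, so the margin of error is 1.960 × 0.02131 = 0.04177.
Point estimate p̂₁ − p̂₂ = 0.2630 − 0.7734 = -0.5104.
-0.5104 ± 0.04177 → (-0.552, -0.469).

(-0.552, -0.469)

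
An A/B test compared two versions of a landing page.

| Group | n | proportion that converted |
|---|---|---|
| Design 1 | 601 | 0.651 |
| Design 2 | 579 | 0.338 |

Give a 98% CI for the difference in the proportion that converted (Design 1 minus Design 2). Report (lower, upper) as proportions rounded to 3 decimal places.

(0.249, 0.377)

SE₁ = √(p̂₁(1−p̂₁)/n₁) = √(0.6510·0.3490/601) = 0.01944; SE₂ = √(0.3380·0.6620/579) = 0.01966.
Independent samples: SE of the difference = √(SE₁² + SE₂²) = √(0.0003779136 + 0.0003865156) = 0.02765.
z* for 98% confidence is 2.326, so the margin of error is 2.326 × 0.02765 = 0.06431.
Point estimate p̂₁ − p̂₂ = 0.6510 − 0.3380 = 0.3130.
0.3130 ± 0.06431 → (0.249, 0.377).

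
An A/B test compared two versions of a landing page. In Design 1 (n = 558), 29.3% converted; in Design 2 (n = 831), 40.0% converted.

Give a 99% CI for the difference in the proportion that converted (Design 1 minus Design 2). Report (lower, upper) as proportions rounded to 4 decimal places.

SE₁ = √(p̂₁(1−p̂₁)/n₁) = √(0.2930·0.7070/558) = 0.01927; SE₂ = √(0.4000·0.6000/831) = 0.01699.
Independent samples: SE of the difference = √(SE₁² + SE₂²) = √(0.0003713329 + 0.0002886601) = 0.02569.
z* for 99% confidence is 2.576, so the margin of error is 2.576 × 0.02569 = 0.06618.
Point estimate p̂₁ − p̂₂ = 0.2930 − 0.4000 = -0.1070.
-0.1070 ± 0.06618 → (-0.1732, -0.0408).

(-0.1732, -0.0408)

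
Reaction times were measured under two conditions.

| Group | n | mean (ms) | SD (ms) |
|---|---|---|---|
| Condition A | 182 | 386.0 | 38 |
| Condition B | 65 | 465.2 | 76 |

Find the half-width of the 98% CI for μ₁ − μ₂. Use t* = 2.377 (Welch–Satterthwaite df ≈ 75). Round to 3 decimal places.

23.386

Per-group SEs: s₁/√n₁ = 38/√182 = 2.8167, s₂/√n₂ = 76/√65 = 9.4266.
Unpooled SE of the difference: √(7.93379889 + 88.86078756) = 9.8384.
Margin of error = t* · SE = 2.377 × 9.8384 = 23.3859.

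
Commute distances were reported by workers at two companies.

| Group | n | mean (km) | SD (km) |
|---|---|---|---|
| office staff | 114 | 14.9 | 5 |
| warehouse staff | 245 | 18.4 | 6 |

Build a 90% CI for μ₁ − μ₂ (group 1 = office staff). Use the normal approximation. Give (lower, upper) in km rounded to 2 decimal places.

(-4.50, -2.50)

SE₁ = s₁/√n₁ = 5/√114 = 0.4683; SE₂ = 6/√245 = 0.3833.
Independent samples, unequal variances: SE_diff = √(SE₁² + SE₂²) = √(0.21930489 + 0.14691889) = 0.6052.
z* = 1.645, so margin of error = 1.645 × 0.6052 = 0.9956.
Difference in means = 14.9 − 18.4 = -3.5000.
-3.5000 ± 0.9956 → (-4.50, -2.50).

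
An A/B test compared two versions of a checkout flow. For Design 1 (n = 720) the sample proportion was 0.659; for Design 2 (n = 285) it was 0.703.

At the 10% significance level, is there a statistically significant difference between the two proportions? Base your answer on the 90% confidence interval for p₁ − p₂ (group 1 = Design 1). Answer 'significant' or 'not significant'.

SE₁ = √(p̂₁(1−p̂₁)/n₁) = √(0.6590·0.3410/720) = 0.01767; SE₂ = √(0.7030·0.2970/285) = 0.02707.
Independent samples: SE of the difference = √(SE₁² + SE₂²) = √(0.0003122289 + 0.0007327849) = 0.03233.
z* for 90% confidence is 1.645, so the margin of error is 1.645 × 0.03233 = 0.05318.
Point estimate p̂₁ − p̂₂ = 0.6590 − 0.7030 = -0.0440.
-0.0440 ± 0.05318 → (-0.09718, 0.00918).
The interval (-0.09718, 0.00918) contains 0, so the difference is not significant.

not significant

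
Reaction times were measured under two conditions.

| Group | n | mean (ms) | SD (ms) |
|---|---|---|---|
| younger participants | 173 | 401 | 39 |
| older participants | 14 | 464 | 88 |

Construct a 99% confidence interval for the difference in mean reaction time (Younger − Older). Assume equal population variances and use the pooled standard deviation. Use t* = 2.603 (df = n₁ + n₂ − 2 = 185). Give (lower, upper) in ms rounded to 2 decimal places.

(-95.01, -30.99)

Pooled variance s_p² = [172·39² + 13·88²] / (173+14−2) = 1958.2919, so s_p = 44.2526.
SE_diff = s_p·√(1/n₁ + 1/n₂) = 44.2526·√(1/173 + 1/14) = 12.2962.
t* = 2.603; margin = 2.603 × 12.2962 = 32.0070.
Difference = 401 − 464 = -63.0000.
-63.0000 ± 32.0070 → (-95.01, -30.99).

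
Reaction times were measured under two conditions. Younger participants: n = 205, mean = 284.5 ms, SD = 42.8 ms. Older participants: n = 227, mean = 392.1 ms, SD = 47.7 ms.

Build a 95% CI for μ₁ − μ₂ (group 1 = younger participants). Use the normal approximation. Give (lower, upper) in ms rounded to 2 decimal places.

Per-group SEs: s₁/√n₁ = 42.8/√205 = 2.9893, s₂/√n₂ = 47.7/√227 = 3.1660.
Unpooled SE of the difference: √(8.93591449 + 10.023556) = 4.3542.
Margin of error = z* · SE = 1.960 × 4.3542 = 8.5342.
x̄₁ − x̄₂ = 284.5 − 392.1 = -107.6000.
CI: -107.6000 ± 8.5342 = (-116.13, -99.07).

(-116.13, -99.07)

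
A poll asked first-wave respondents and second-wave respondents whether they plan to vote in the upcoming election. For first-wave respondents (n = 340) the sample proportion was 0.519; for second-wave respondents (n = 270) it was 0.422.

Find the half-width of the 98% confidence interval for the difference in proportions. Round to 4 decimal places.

SE₁ = √(p̂₁(1−p̂₁)/n₁) = √(0.5190·0.4810/340) = 0.02710; SE₂ = √(0.4220·0.5780/270) = 0.03006.
Independent samples: SE of the difference = √(SE₁² + SE₂²) = √(0.00073441 + 0.0009036036) = 0.04047.
z* for 98% confidence is 2.326, so the margin of error is 2.326 × 0.04047 = 0.09413.

0.0941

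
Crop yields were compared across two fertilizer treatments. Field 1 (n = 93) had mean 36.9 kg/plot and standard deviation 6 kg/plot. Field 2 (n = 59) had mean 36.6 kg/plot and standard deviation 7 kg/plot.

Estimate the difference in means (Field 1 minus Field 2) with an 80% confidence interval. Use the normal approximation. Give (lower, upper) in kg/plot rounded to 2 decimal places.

Standard errors of each mean: 6/√93 = 0.6222 and 7/√59 = 0.9113.
SE(x̄₁ − x̄₂) = √(0.6222² + 0.9113²) = 1.1034 for independent samples with unequal variances.
With z* = 1.282, the margin is 1.282 × 1.1034 = 1.4146.
x̄₁ − x̄₂ = 36.9 − 36.6 = 0.3000; the interval is 0.3000 ± 1.4146 = (-1.11, 1.71).

(-1.11, 1.71)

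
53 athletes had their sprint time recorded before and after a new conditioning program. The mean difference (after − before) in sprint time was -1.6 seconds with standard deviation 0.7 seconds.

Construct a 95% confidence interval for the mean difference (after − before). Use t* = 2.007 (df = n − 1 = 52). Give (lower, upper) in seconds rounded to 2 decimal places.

This is a matched-pairs design, so SE = s_d/√n = 0.7/√53 = 0.0962.
Margin = 2.007 × 0.0962 = 0.1931; the interval is -1.6 ± 0.1931 = (-1.79, -1.41).

(-1.79, -1.41)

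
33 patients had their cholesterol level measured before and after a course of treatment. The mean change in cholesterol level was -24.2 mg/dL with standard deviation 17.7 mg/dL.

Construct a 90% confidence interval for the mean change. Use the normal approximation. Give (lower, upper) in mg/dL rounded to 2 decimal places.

(-29.27, -19.13)

Paired design: SE = s_d/√n = 17.7/√33 = 3.0812.
z* = 1.645; margin of error = 1.645 × 3.0812 = 5.0686.
-24.2 ± 5.0686 → (-29.27, -19.13).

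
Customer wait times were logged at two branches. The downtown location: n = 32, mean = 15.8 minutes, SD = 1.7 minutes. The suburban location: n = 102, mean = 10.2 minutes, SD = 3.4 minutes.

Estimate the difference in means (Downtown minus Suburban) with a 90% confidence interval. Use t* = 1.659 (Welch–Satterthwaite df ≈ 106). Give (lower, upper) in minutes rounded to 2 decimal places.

SE₁ = s₁/√n₁ = 1.7/√32 = 0.3005; SE₂ = 3.4/√102 = 0.3367.
Independent samples, unequal variances: SE_diff = √(SE₁² + SE₂²) = √(0.09030025 + 0.11336689) = 0.4513.
t* = 1.659, so margin of error = 1.659 × 0.4513 = 0.7487.
Difference in means = 15.8 − 10.2 = 5.6000.
5.6000 ± 0.7487 → (4.85, 6.35).

(4.85, 6.35)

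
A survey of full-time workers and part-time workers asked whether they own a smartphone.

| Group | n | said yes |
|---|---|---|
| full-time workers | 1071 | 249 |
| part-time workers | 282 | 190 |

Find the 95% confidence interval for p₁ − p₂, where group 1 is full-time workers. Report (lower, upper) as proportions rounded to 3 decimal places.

(-0.502, -0.381)

p̂₁ = 249/1071 = 0.2325 and p̂₂ = 190/282 = 0.6738.
SE₁ = √(p̂₁(1−p̂₁)/n₁) = √(0.2325·0.7675/1071) = 0.01291; SE₂ = √(0.6738·0.3262/282) = 0.02792.
Independent samples: SE of the difference = √(SE₁² + SE₂²) = √(0.0001666681 + 0.0007795264) = 0.03076.
z* for 95% confidence is 1.960, so the margin of error is 1.960 × 0.03076 = 0.06029.
Point estimate p̂₁ − p̂₂ = 0.2325 − 0.6738 = -0.4413.
-0.4413 ± 0.06029 → (-0.502, -0.381).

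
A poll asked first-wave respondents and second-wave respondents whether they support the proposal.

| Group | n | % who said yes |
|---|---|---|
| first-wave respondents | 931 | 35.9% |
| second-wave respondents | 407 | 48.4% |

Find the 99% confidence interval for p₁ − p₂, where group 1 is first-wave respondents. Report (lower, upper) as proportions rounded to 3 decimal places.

(-0.201, -0.049)

SE₁ = √(p̂₁(1−p̂₁)/n₁) = √(0.3590·0.6410/931) = 0.01572; SE₂ = √(0.4840·0.5160/407) = 0.02477.
Independent samples: SE of the difference = √(SE₁² + SE₂²) = √(0.0002471184 + 0.0006135529) = 0.02934.
z* for 99% confidence is 2.576, so the margin of error is 2.576 × 0.02934 = 0.07558.
Point estimate p̂₁ − p̂₂ = 0.3590 − 0.4840 = -0.1250.
-0.1250 ± 0.07558 → (-0.201, -0.049).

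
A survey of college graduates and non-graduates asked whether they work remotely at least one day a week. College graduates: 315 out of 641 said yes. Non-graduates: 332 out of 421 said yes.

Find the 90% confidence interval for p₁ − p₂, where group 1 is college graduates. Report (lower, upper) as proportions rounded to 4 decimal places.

First, p̂₁ = 315/641 = 0.4914; p̂₂ = 332/421 = 0.7886.
The two standard errors are √(0.4914×0.5086/641) = 0.01975 and √(0.7886×0.2114/421) = 0.01990.
Because the samples are independent, SE_diff = √(0.01975² + 0.01990²) = 0.02804.
Using z* = 1.645 for 90%, ME = 1.645 × 0.02804 = 0.04613.
p̂₁ − p̂₂ = -0.2972; interval -0.2972 ± 0.04613 gives (-0.3433, -0.2511).

(-0.3433, -0.2511)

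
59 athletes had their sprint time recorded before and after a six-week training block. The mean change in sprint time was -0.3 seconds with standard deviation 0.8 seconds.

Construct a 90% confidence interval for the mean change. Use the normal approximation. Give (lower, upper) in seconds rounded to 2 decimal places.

(-0.47, -0.13)

Paired design: SE = s_d/√n = 0.8/√59 = 0.1042.
z* = 1.645; margin of error = 1.645 × 0.1042 = 0.1714.
-0.3 ± 0.1714 → (-0.47, -0.13).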